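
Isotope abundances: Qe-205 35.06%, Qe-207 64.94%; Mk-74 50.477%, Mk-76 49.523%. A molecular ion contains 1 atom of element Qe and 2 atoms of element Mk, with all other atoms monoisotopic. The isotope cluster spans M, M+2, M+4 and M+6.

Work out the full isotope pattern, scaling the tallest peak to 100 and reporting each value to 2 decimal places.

21.75 : 82.98 : 100.00 : 38.78

Element Qe pattern (n=1): 0.3506 : 0.6494
Element Mk pattern (n=2): 0.25479275 : 0.49995449 : 0.24525275
Convolve the two distributions (both contribute in 2-u steps):
  M: 0.3506×0.25479275 = 0.089330
  M+2: 0.3506×0.49995449 + 0.6494×0.25479275 = 0.340746
  M+4: 0.3506×0.24525275 + 0.6494×0.49995449 = 0.410656
  M+6: 0.6494×0.24525275 = 0.159267
Scale to base peak (0.410656) = 100: 21.75 : 82.98 : 100.00 : 38.78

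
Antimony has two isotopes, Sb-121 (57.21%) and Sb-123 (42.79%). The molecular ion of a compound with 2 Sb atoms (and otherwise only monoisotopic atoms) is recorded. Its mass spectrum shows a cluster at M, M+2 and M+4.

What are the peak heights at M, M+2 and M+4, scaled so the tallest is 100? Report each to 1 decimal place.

The 2 Sb atoms are independent, so intensities follow the terms of (0.5721 + 0.4279)^2.
P(M) = 0.5721^2 = 0.327298
P(M+2) = 2 × 0.5721^1 × 0.4279^1 = 0.489603
P(M+4) = 0.4279^2 = 0.183098
The M+2 peak is largest (0.489603); scaling to 100 gives 66.8 : 100.0 : 37.4.

66.8 : 100.0 : 37.4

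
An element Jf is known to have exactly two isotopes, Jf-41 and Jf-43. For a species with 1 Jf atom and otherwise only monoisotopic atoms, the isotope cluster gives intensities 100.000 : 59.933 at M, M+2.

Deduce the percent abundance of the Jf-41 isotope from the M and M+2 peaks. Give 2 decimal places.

62.53%

Let p = fractional abundance of Jf-41. I(M+2)/I(M) = [C(1,1)·p^0·(1−p)] / p^1 = 1·(1−p)/p = 59.933/100.000 = 0.5993
(1−p)/p = 0.5993/1 = 0.5993  ⇒  p = 1/(1 + 0.5993) = 0.6253
Jf-41: 62.53%, Jf-43: 37.47%.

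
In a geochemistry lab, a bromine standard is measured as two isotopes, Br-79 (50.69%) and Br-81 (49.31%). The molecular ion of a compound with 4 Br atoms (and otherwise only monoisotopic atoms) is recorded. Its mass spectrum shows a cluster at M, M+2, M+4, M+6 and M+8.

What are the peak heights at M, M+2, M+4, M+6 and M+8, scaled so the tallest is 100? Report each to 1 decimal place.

The 4 Br atoms are independent, so intensities follow the terms of (0.5069 + 0.4931)^4.
P(M) = 0.5069^4 = 0.066022
P(M+2) = 4 × 0.5069^3 × 0.4931^1 = 0.256899
P(M+4) = 6 × 0.5069^2 × 0.4931^2 = 0.374857
P(M+6) = 4 × 0.5069^1 × 0.4931^3 = 0.243101
P(M+8) = 0.4931^4 = 0.059121
The M+4 peak is largest (0.374857); scaling to 100 gives 17.6 : 68.5 : 100.0 : 64.9 : 15.8.

17.6 : 68.5 : 100.0 : 64.9 : 15.8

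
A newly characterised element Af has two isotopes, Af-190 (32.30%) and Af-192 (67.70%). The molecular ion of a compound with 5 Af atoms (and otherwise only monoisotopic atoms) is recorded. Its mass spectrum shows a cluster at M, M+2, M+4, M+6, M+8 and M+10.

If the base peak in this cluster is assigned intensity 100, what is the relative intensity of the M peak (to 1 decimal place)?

Binomial terms of (0.3230 + 0.6770)^5: M 0.0035, M+2 0.0368, M+4 0.1544, M+6 0.3237, M+8 0.3393, M+10 0.1422 → M+8 is the base peak.
P(M+8) = C(5,4) × 0.3230^1 × 0.6770^4 = 5 × 0.3230 × 0.21006547 = 0.339256 (base)
P(M) = C(5,0) × 0.3230^5 × 0.6770^0 = 1 × 0.00351571 × 1.0000 = 0.003516
Relative intensity = 0.003516 / 0.339256 × 100 = 1.0

1.0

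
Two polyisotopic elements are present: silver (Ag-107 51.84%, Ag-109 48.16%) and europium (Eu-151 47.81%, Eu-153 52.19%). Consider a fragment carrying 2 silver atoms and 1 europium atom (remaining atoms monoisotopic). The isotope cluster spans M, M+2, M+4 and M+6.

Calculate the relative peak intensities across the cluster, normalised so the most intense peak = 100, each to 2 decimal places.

33.90 : 100.00 : 98.02 : 31.94

Silver pattern (n=2): 0.26873856 : 0.49932288 : 0.23193856
Europium pattern (n=1): 0.4781 : 0.5219
Convolve the two distributions (both contribute in 2-u steps):
  M: 0.26873856×0.4781 = 0.128484
  M+2: 0.26873856×0.5219 + 0.49932288×0.4781 = 0.378981
  M+4: 0.49932288×0.5219 + 0.23193856×0.4781 = 0.371486
  M+6: 0.23193856×0.5219 = 0.121049
Scale to base peak (0.378981) = 100: 33.90 : 100.00 : 98.02 : 31.94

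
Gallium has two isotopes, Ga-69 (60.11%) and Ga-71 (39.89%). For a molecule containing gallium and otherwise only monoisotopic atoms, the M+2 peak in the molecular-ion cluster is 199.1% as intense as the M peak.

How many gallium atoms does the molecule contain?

3

The M+2/M ratio from n Ga atoms is n · q/p = n · 0.3989/0.6011.
n = 1.991 × 0.6011/0.3989 = 3.00 ≈ 3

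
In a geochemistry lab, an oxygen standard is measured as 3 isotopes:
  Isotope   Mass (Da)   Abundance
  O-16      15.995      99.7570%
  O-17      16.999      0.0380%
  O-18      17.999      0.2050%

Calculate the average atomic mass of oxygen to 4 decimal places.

Weight each isotope mass by its fractional abundance: 0.997570 × 15.995 + 0.000380 × 16.999 + 0.002050 × 17.999
= 15.95613 + 0.00646 + 0.03690 = 15.99949 Da

15.9995 Da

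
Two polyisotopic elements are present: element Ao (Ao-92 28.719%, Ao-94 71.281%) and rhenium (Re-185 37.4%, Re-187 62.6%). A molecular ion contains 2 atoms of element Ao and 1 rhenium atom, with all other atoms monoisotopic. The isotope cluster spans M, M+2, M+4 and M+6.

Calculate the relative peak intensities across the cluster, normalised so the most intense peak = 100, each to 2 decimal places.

Element Ao pattern (n=2): 0.0824781 : 0.40942381 : 0.5080981
Rhenium pattern (n=1): 0.3740 : 0.6260
Convolve the two distributions (both contribute in 2-u steps):
  M: 0.0824781×0.3740 = 0.030847
  M+2: 0.0824781×0.6260 + 0.40942381×0.3740 = 0.204756
  M+4: 0.40942381×0.6260 + 0.5080981×0.3740 = 0.446328
  M+6: 0.5080981×0.6260 = 0.318069
Scale to base peak (0.446328) = 100: 6.91 : 45.88 : 100.00 : 71.26

6.91 : 45.88 : 100.00 : 71.26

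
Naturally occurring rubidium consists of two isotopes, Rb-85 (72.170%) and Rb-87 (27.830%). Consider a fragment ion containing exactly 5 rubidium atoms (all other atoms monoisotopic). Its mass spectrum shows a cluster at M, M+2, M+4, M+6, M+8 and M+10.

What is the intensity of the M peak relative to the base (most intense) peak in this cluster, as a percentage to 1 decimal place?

51.9%

Binomial terms of (0.72170 + 0.27830)^5: M 0.1958, M+2 0.3775, M+4 0.2911, M+6 0.1123, M+8 0.0216, M+10 0.0017 → M+2 is the base peak.
P(M+2) = C(5,1) × 0.72170^4 × 0.27830^1 = 5 × 0.27128565 × 0.2783 = 0.377494 (base)
P(M) = C(5,0) × 0.72170^5 × 0.27830^0 = 1 × 0.19578685 × 1.0000 = 0.195787
Relative intensity = 0.195787 / 0.377494 × 100 = 51.9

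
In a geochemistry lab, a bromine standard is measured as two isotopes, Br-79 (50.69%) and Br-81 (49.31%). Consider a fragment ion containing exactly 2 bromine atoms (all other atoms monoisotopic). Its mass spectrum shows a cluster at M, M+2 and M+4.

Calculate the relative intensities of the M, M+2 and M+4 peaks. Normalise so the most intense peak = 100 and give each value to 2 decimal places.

Expanding (0.5069 + 0.4931)^2:
P(M) = 0.5069^2 = 0.256948
P(M+2) = 2 × 0.5069^1 × 0.4931^1 = 0.499905
P(M+4) = 0.4931^2 = 0.243148
The M+2 peak is largest (0.499905); scaling to 100 gives 51.40 : 100.00 : 48.64.

51.40 : 100.00 : 48.64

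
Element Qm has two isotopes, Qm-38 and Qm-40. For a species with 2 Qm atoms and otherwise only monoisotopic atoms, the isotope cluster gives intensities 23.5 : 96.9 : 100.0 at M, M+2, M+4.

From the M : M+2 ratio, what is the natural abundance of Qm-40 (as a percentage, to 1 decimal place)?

67.3%

Write p for the Qm-38 fraction. I(M+2)/I(M) = [C(2,1)·p^1·(1−p)] / p^2 = 2·(1−p)/p = 96.9/23.5 = 4.1234
(1−p)/p = 4.1234/2 = 2.0617  ⇒  p = 1/(1 + 2.0617) = 0.3266
Qm-38: 32.7%, Qm-40: 67.3%.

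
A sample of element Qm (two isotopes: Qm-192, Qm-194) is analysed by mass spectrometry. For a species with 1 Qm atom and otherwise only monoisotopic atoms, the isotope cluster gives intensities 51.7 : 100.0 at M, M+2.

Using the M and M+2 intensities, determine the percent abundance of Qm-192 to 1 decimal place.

34.1%

Write p for the Qm-192 fraction. I(M+2)/I(M) = [C(1,1)·p^0·(1−p)] / p^1 = 1·(1−p)/p = 100.0/51.7 = 1.9342
(1−p)/p = 1.9342/1 = 1.9342  ⇒  p = 1/(1 + 1.9342) = 0.3408
Qm-192: 34.1%, Qm-194: 65.9%.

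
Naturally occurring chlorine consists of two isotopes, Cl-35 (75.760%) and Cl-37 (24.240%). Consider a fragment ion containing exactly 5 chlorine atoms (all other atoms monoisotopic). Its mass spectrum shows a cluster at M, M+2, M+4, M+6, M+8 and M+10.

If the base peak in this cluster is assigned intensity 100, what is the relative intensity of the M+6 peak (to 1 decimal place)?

20.5

(0.75760 + 0.24240)^5 gives M 0.2496, M+2 0.3993, M+4 0.2555, M+6 0.0817, M+8 0.0131, M+10 0.0008; the largest is M+2.
P(M+2) = C(5,1) × 0.75760^4 × 0.24240^1 = 5 × 0.32942751 × 0.2424 = 0.399266 (base)
P(M+6) = C(5,3) × 0.75760^2 × 0.24240^3 = 10 × 0.57395776 × 0.01424288 = 0.081748
Relative intensity = 0.081748 / 0.399266 × 100 = 20.5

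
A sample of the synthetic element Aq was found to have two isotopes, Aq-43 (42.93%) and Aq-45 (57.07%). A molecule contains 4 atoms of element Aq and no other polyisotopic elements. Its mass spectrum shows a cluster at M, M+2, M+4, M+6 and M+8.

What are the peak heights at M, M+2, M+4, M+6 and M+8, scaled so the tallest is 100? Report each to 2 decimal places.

Expanding (0.4293 + 0.5707)^4:
P(M) = 0.4293^4 = 0.033966
P(M+2) = 4 × 0.4293^3 × 0.5707^1 = 0.180614
P(M+4) = 6 × 0.4293^2 × 0.5707^2 = 0.360154
P(M+6) = 4 × 0.4293^1 × 0.5707^3 = 0.319186
P(M+8) = 0.5707^4 = 0.106080
The M+4 peak is largest (0.360154); scaling to 100 gives 9.43 : 50.15 : 100.00 : 88.62 : 29.45.

9.43 : 50.15 : 100.00 : 88.62 : 29.45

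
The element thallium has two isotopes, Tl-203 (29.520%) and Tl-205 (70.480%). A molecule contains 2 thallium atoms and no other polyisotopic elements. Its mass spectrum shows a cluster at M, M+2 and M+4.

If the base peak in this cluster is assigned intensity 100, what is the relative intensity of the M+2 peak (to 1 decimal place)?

83.8

(0.29520 + 0.70480)^2 gives M 0.0871, M+2 0.4161, M+4 0.4967; the largest is M+4.
P(M+4) = C(2,2) × 0.29520^0 × 0.70480^2 = 1 × 1.0000 × 0.49674304 = 0.496743 (base)
P(M+2) = C(2,1) × 0.29520^1 × 0.70480^1 = 2 × 0.2952 × 0.7048 = 0.416114
Relative intensity = 0.416114 / 0.496743 × 100 = 83.8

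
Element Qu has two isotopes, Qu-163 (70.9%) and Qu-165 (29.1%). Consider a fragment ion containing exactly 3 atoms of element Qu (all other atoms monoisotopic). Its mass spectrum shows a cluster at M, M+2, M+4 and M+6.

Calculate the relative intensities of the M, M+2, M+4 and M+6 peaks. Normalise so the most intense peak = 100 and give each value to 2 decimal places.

81.21 : 100.00 : 41.04 : 5.62

Each Qu atom is independently Qu-163 (p = 0.709) or Qu-165 (q = 0.291); the cluster is the binomial expansion (p + q)^3.
P(M) = 0.709^3 = 0.356401
P(M+2) = 3 × 0.709^2 × 0.291^1 = 0.438841
P(M+4) = 3 × 0.709^1 × 0.291^2 = 0.180116
P(M+6) = 0.291^3 = 0.024642
The M+2 peak is largest (0.438841); scaling to 100 gives 81.21 : 100.00 : 41.04 : 5.62.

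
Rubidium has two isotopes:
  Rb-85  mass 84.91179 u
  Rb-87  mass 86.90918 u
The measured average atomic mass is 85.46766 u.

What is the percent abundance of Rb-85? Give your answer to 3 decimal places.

Writing the weighted mean with unknown fraction x of Rb-85:
84.91179·x + 86.90918·(1 − x) = 85.46766
(84.91179 − 86.90918)·x = 85.46766 − 86.90918
x = -1.44152 / -1.99739 = 0.72170 → 72.170% Rb-85, 27.830% Rb-87.

72.170%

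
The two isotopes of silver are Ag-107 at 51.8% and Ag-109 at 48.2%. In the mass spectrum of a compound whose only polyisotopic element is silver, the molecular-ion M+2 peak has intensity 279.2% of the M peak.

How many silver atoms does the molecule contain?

3

With n Ag atoms, P(M+2)/P(M) = C(n,1)·p^(n−1)q / p^n = n·q/p = n · 0.482/0.518.
n = 2.792 × 0.518/0.482 = 3.00 ≈ 3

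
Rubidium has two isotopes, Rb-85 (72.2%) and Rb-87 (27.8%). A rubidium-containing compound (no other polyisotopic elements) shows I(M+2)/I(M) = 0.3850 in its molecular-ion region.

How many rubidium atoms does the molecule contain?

With n Rb atoms, P(M+2)/P(M) = C(n,1)·p^(n−1)q / p^n = n·q/p = n · 0.278/0.722.
n = 0.3850 × 0.722/0.278 = 1.00 ≈ 1

1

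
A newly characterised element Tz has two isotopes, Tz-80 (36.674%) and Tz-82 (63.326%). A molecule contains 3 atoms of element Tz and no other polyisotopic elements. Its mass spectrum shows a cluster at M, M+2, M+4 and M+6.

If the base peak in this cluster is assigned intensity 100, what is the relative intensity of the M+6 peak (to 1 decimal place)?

57.6

(0.36674 + 0.63326)^3 gives M 0.0493, M+2 0.2555, M+4 0.4412, M+6 0.2539; the largest is M+4.
P(M+4) = C(3,2) × 0.36674^1 × 0.63326^2 = 3 × 0.36674 × 0.40101823 = 0.441208 (base)
P(M+6) = C(3,3) × 0.36674^0 × 0.63326^3 = 1 × 1.0000 × 0.2539488 = 0.253949
Relative intensity = 0.253949 / 0.441208 × 100 = 57.6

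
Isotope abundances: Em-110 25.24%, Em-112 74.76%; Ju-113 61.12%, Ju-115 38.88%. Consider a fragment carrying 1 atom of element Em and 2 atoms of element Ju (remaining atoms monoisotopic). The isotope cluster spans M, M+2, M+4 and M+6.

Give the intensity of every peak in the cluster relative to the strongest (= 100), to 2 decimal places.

23.62 : 100.00 : 98.55 : 28.31

Element Em pattern (n=1): 0.2524 : 0.7476
Element Ju pattern (n=2): 0.37356544 : 0.47526912 : 0.15116544
Convolve the two distributions (both contribute in 2-u steps):
  M: 0.2524×0.37356544 = 0.094288
  M+2: 0.2524×0.47526912 + 0.7476×0.37356544 = 0.399235
  M+4: 0.2524×0.15116544 + 0.7476×0.47526912 = 0.393465
  M+6: 0.7476×0.15116544 = 0.113011
Scale to base peak (0.399235) = 100: 23.62 : 100.00 : 98.55 : 28.31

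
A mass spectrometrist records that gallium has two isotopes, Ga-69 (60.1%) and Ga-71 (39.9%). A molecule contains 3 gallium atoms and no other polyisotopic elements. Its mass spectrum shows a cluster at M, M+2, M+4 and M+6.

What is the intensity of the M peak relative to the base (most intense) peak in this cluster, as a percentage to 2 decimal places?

50.21%

(0.601 + 0.399)^3 gives M 0.2171, M+2 0.4324, M+4 0.2870, M+6 0.0635; the largest is M+2.
P(M+2) = C(3,1) × 0.601^2 × 0.399^1 = 3 × 0.361201 × 0.3990 = 0.432358 (base)
P(M) = C(3,0) × 0.601^3 × 0.399^0 = 1 × 0.2170818 × 1.0000 = 0.217082
Relative intensity = 0.217082 / 0.432358 × 100 = 50.21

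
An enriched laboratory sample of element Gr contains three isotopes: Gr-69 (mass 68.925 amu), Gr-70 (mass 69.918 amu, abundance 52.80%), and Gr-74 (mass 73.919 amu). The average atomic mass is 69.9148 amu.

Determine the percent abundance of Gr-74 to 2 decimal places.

9.32%

The remaining 47.20% is split between Gr-69 (fraction x) and Gr-74 (fraction 0.4720 − x).
Substituting: 68.925x + 73.919(0.4720 − x) = 32.998096
(68.925 − 73.919)x = -1.891672  ⇒  x = 0.37879, y = 0.09321
Gr-69: 37.88%, Gr-74: 9.32%.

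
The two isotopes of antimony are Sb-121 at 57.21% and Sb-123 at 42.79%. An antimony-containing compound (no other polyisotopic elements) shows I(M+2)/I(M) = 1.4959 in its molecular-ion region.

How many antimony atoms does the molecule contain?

2

For n independent Sb atoms, I(M+2)/I(M) = n · (abundance Sb-123) / (abundance Sb-121) = n · 0.4279/0.5721.
n = 1.4959 × 0.5721/0.4279 = 2.00 ≈ 2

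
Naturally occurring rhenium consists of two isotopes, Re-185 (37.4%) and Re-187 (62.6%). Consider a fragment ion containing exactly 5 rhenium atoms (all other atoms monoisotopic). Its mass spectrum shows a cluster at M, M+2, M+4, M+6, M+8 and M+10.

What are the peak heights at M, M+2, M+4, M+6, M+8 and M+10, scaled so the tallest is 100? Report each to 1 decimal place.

The 5 Re atoms are independent, so intensities follow the terms of (0.374 + 0.626)^5.
P(M) = 0.374^5 = 0.007317
P(M+2) = 5 × 0.374^4 × 0.626^1 = 0.061239
P(M+4) = 10 × 0.374^3 × 0.626^2 = 0.205005
P(M+6) = 10 × 0.374^2 × 0.626^3 = 0.343136
P(M+8) = 5 × 0.374^1 × 0.626^4 = 0.287170
P(M+10) = 0.626^5 = 0.096133
The M+6 peak is largest (0.343136); scaling to 100 gives 2.1 : 17.8 : 59.7 : 100.0 : 83.7 : 28.0.

2.1 : 17.8 : 59.7 : 100.0 : 83.7 : 28.0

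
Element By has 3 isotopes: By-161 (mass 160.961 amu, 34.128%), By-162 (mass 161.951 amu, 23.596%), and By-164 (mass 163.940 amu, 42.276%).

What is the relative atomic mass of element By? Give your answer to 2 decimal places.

162.45 amu

Ar = Σ fᵢ·mᵢ = 0.34128 × 160.961 + 0.23596 × 161.951 + 0.42276 × 163.940
= 54.9328 + 38.2140 + 69.3073 = 162.4541 amu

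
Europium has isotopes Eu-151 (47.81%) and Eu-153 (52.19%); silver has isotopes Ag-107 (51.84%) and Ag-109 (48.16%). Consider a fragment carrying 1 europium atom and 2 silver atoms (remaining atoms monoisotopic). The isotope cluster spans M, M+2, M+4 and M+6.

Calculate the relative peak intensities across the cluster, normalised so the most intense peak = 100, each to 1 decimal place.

Europium pattern (n=1): 0.4781 : 0.5219
Silver pattern (n=2): 0.26873856 : 0.49932288 : 0.23193856
Convolve the two distributions (both contribute in 2-u steps):
  M: 0.4781×0.26873856 = 0.128484
  M+2: 0.4781×0.49932288 + 0.5219×0.26873856 = 0.378981
  M+4: 0.4781×0.23193856 + 0.5219×0.49932288 = 0.371486
  M+6: 0.5219×0.23193856 = 0.121049
Scale to base peak (0.378981) = 100: 33.9 : 100.0 : 98.0 : 31.9

33.9 : 100.0 : 98.0 : 31.9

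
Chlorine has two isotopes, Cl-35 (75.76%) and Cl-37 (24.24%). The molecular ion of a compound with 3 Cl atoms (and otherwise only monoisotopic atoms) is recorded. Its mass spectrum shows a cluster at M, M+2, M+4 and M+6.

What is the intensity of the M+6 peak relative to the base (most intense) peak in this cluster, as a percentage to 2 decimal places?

3.28%

Term probabilities: M 0.4348, M+2 0.4174, M+4 0.1335, M+6 0.0142. Base peak = M.
P(M) = C(3,0) × 0.7576^3 × 0.2424^0 = 1 × 0.4348304 × 1.0000 = 0.434830 (base)
P(M+6) = C(3,3) × 0.7576^0 × 0.2424^3 = 1 × 1.0000 × 0.01424288 = 0.014243
Relative intensity = 0.014243 / 0.434830 × 100 = 3.28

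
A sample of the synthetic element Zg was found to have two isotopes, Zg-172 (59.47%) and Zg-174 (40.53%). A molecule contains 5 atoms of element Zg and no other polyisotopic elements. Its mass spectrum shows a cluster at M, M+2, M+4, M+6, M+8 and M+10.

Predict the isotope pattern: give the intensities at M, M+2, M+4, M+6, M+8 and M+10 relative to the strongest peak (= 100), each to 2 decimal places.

Each Zg atom is independently Zg-172 (p = 0.5947) or Zg-174 (q = 0.4053); the cluster is the binomial expansion (p + q)^5.
P(M) = 0.5947^5 = 0.074386
P(M+2) = 5 × 0.5947^4 × 0.4053^1 = 0.253477
P(M+4) = 10 × 0.5947^3 × 0.4053^2 = 0.345499
P(M+6) = 10 × 0.5947^2 × 0.4053^3 = 0.235465
P(M+8) = 5 × 0.5947^1 × 0.4053^4 = 0.080237
P(M+10) = 0.4053^5 = 0.010937
The M+4 peak is largest (0.345499); scaling to 100 gives 21.53 : 73.37 : 100.00 : 68.15 : 23.22 : 3.17.

21.53 : 73.37 : 100.00 : 68.15 : 23.22 : 3.17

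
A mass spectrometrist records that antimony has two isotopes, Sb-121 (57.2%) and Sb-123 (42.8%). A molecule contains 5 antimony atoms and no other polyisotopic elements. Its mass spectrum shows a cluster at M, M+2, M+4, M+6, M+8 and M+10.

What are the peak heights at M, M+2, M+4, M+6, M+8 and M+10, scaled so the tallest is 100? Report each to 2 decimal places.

17.86 : 66.82 : 100.00 : 74.83 : 27.99 : 4.19

The 5 Sb atoms are independent, so intensities follow the terms of (0.572 + 0.428)^5.
P(M) = 0.572^5 = 0.061232
P(M+2) = 5 × 0.572^4 × 0.428^1 = 0.229086
P(M+4) = 10 × 0.572^3 × 0.428^2 = 0.342827
P(M+6) = 10 × 0.572^2 × 0.428^3 = 0.256521
P(M+8) = 5 × 0.572^1 × 0.428^4 = 0.095971
P(M+10) = 0.428^5 = 0.014362
The M+4 peak is largest (0.342827); scaling to 100 gives 17.86 : 66.82 : 100.00 : 74.83 : 27.99 : 4.19.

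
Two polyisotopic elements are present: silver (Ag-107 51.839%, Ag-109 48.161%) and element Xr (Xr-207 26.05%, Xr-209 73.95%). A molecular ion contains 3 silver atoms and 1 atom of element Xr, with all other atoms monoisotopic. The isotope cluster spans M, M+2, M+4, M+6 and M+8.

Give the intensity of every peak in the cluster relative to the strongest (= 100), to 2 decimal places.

9.52 : 53.57 : 100.00 : 77.63 : 21.68

Silver pattern (n=3): 0.13930601 : 0.38826655 : 0.36071887 : 0.11170857
Element Xr pattern (n=1): 0.2605 : 0.7395
Convolve the two distributions (both contribute in 2-u steps):
  M: 0.13930601×0.2605 = 0.036289
  M+2: 0.13930601×0.7395 + 0.38826655×0.2605 = 0.204160
  M+4: 0.38826655×0.7395 + 0.36071887×0.2605 = 0.381090
  M+6: 0.36071887×0.7395 + 0.11170857×0.2605 = 0.295852
  M+8: 0.11170857×0.7395 = 0.082608
Scale to base peak (0.381090) = 100: 9.52 : 53.57 : 100.00 : 77.63 : 21.68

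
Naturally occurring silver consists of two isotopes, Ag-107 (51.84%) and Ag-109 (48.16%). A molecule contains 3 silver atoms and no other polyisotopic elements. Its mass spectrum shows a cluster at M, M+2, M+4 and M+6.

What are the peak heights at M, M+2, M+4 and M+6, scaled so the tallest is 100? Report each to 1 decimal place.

35.9 : 100.0 : 92.9 : 28.8

The 3 Ag atoms are independent, so intensities follow the terms of (0.5184 + 0.4816)^3.
P(M) = 0.5184^3 = 0.139314
P(M+2) = 3 × 0.5184^2 × 0.4816^1 = 0.388273
P(M+4) = 3 × 0.5184^1 × 0.4816^2 = 0.360711
P(M+6) = 0.4816^3 = 0.111702
The M+2 peak is largest (0.388273); scaling to 100 gives 35.9 : 100.0 : 92.9 : 28.8.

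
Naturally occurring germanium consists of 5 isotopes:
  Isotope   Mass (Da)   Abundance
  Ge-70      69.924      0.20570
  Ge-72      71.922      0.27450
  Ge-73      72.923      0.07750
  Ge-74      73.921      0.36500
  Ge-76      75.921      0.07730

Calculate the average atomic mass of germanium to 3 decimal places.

Ar = Σ fᵢ·mᵢ = 0.20570 × 69.924 + 0.27450 × 71.922 + 0.07750 × 72.923 + 0.36500 × 73.921 + 0.07730 × 75.921
= 14.3834 + 19.7426 + 5.6515 + 26.9812 + 5.8687 = 72.6274 Da

72.627 Da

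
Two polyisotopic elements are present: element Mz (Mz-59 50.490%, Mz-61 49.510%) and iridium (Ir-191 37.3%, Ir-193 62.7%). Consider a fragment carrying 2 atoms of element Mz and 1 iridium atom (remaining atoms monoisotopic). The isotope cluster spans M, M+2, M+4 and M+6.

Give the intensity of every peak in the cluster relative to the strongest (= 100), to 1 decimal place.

23.5 : 85.5 : 100.0 : 38.0

Element Mz pattern (n=2): 0.25492401 : 0.49995198 : 0.24512401
Iridium pattern (n=1): 0.3730 : 0.6270
Convolve the two distributions (both contribute in 2-u steps):
  M: 0.25492401×0.3730 = 0.095087
  M+2: 0.25492401×0.6270 + 0.49995198×0.3730 = 0.346319
  M+4: 0.49995198×0.6270 + 0.24512401×0.3730 = 0.404901
  M+6: 0.24512401×0.6270 = 0.153693
Scale to base peak (0.404901) = 100: 23.5 : 85.5 : 100.0 : 38.0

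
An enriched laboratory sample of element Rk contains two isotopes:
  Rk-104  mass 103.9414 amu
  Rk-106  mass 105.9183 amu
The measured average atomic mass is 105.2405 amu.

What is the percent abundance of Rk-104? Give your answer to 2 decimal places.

34.29%

Writing the weighted mean with unknown fraction x of Rk-104:
103.9414·x + 105.9183·(1 − x) = 105.2405
(103.9414 − 105.9183)·x = 105.2405 − 105.9183
x = -0.6778 / -1.9769 = 0.34286 → 34.29% Rk-104, 65.71% Rk-106.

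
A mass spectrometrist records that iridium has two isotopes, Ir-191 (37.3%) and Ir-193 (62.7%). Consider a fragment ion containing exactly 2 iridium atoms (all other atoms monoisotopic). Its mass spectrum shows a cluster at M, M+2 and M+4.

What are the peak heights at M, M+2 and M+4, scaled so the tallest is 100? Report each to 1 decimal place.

29.7 : 100.0 : 84.0

The 2 Ir atoms are independent, so intensities follow the terms of (0.373 + 0.627)^2.
P(M) = 0.373^2 = 0.139129
P(M+2) = 2 × 0.373^1 × 0.627^1 = 0.467742
P(M+4) = 0.627^2 = 0.393129
The M+2 peak is largest (0.467742); scaling to 100 gives 29.7 : 100.0 : 84.0.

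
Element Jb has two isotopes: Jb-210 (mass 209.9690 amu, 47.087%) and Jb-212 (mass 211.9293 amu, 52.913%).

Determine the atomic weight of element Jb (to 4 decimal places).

Weight each isotope mass by its fractional abundance: 0.47087 × 209.9690 + 0.52913 × 211.9293
= 98.86810 + 112.13815 = 211.00625 amu

211.0063 amu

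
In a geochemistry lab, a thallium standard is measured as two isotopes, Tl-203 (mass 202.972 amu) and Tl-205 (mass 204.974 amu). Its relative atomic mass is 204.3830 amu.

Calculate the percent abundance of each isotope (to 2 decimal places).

Let x be the fractional abundance of Tl-203; then Tl-205 has abundance 1 − x.
202.972·x + 204.974·(1 − x) = 204.3830
(202.972 − 204.974)·x = 204.3830 − 204.974
x = -0.5910 / -2.002 = 0.29520 → 29.52% Tl-203, 70.48% Tl-205.

Tl-203: 29.52%, Tl-205: 70.48%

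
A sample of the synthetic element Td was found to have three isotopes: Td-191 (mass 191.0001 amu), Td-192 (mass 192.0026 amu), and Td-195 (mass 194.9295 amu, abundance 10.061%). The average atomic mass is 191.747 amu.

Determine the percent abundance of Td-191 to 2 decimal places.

The remaining 89.939% is split between Td-191 (fraction x) and Td-192 (fraction 0.89939 − x).
Substituting: 191.0001x + 192.0026(0.89939 − x) = 172.135143005
(191.0001 − 192.0026)x = -0.550075409  ⇒  x = 0.54870, y = 0.35069
Td-191: 54.87%, Td-192: 35.07%.

54.87%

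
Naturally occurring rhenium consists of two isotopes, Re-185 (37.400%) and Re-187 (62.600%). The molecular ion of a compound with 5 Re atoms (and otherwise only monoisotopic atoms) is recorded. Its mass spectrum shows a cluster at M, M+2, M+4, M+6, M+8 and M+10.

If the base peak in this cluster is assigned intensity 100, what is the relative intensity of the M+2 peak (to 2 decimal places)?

17.85

Term probabilities: M 0.0073, M+2 0.0612, M+4 0.2050, M+6 0.3431, M+8 0.2872, M+10 0.0961. Base peak = M+6.
P(M+6) = C(5,3) × 0.37400^2 × 0.62600^3 = 10 × 0.139876 × 0.24531438 = 0.343136 (base)
P(M+2) = C(5,1) × 0.37400^4 × 0.62600^1 = 5 × 0.0195653 × 0.6260 = 0.061239
Relative intensity = 0.061239 / 0.343136 × 100 = 17.85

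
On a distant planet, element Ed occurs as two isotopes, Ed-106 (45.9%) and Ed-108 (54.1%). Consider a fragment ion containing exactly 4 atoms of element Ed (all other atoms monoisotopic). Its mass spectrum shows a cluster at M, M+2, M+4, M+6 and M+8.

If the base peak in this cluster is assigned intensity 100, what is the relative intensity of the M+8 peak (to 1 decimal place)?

23.2

Term probabilities: M 0.0444, M+2 0.2093, M+4 0.3700, M+6 0.2907, M+8 0.0857. Base peak = M+4.
P(M+4) = C(4,2) × 0.459^2 × 0.541^2 = 6 × 0.210681 × 0.292681 = 0.369974 (base)
P(M+8) = C(4,4) × 0.459^0 × 0.541^4 = 1 × 1.0000 × 0.08566217 = 0.085662
Relative intensity = 0.085662 / 0.369974 × 100 = 23.2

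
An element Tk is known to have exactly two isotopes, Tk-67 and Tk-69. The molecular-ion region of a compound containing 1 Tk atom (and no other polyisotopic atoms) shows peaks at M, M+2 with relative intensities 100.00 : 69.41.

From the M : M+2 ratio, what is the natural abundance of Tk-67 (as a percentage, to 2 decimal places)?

59.03%

If p is the fraction of Tk that is Tk-67, then I(M+2)/I(M) = [C(1,1)·p^0·(1−p)] / p^1 = 1·(1−p)/p = 69.41/100.00 = 0.6941
(1−p)/p = 0.6941/1 = 0.6941  ⇒  p = 1/(1 + 0.6941) = 0.5903
Tk-67: 59.03%, Tk-69: 40.97%.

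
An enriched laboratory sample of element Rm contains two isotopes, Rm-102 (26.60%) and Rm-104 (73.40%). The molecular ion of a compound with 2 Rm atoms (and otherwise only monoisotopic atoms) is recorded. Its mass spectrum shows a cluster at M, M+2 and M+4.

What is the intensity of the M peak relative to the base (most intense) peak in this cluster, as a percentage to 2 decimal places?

Binomial terms of (0.2660 + 0.7340)^2: M 0.0708, M+2 0.3905, M+4 0.5388 → M+4 is the base peak.
P(M+4) = C(2,2) × 0.2660^0 × 0.7340^2 = 1 × 1.0000 × 0.538756 = 0.538756 (base)
P(M) = C(2,0) × 0.2660^2 × 0.7340^0 = 1 × 0.070756 × 1.0000 = 0.070756
Relative intensity = 0.070756 / 0.538756 × 100 = 13.13

13.13%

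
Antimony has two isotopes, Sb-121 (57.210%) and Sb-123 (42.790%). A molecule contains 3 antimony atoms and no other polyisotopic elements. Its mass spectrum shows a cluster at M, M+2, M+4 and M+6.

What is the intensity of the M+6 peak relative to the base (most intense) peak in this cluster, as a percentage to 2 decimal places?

18.65%

Binomial terms of (0.57210 + 0.42790)^3: M 0.1872, M+2 0.4202, M+4 0.3143, M+6 0.0783 → M+2 is the base peak.
P(M+2) = C(3,1) × 0.57210^2 × 0.42790^1 = 3 × 0.32729841 × 0.4279 = 0.420153 (base)
P(M+6) = C(3,3) × 0.57210^0 × 0.42790^3 = 1 × 1.0000 × 0.07834781 = 0.078348
Relative intensity = 0.078348 / 0.420153 × 100 = 18.65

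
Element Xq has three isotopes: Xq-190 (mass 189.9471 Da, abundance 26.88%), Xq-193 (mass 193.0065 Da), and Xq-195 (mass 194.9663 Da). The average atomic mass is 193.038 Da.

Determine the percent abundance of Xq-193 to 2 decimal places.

The remaining 73.12% is split between Xq-193 (fraction x) and Xq-195 (fraction 0.7312 − x).
Substituting: 193.0065x + 194.9663(0.7312 − x) = 141.98021952
(193.0065 − 194.9663)x = -0.57913904  ⇒  x = 0.29551, y = 0.43569
Xq-193: 29.55%, Xq-195: 43.57%.

29.55%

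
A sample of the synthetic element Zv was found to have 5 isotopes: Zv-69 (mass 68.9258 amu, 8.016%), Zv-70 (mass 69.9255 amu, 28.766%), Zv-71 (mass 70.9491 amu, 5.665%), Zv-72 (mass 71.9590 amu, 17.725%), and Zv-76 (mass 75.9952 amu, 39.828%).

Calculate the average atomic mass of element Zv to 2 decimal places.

Average mass = Σ (abundance × isotope mass) = 0.08016 × 68.9258 + 0.28766 × 69.9255 + 0.05665 × 70.9491 + 0.17725 × 71.9590 + 0.39828 × 75.9952
= 5.52509 + 20.11477 + 4.01927 + 12.75473 + 30.26737 = 72.68123 amu

72.68 amu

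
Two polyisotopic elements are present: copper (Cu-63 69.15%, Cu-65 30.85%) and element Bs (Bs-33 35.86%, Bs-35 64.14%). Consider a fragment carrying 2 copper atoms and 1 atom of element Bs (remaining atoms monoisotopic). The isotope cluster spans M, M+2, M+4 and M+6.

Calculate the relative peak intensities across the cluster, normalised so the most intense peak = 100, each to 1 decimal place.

Copper pattern (n=2): 0.47817225 : 0.4266555 : 0.09517225
Element Bs pattern (n=1): 0.3586 : 0.6414
Convolve the two distributions (both contribute in 2-u steps):
  M: 0.47817225×0.3586 = 0.171473
  M+2: 0.47817225×0.6414 + 0.4266555×0.3586 = 0.459698
  M+4: 0.4266555×0.6414 + 0.09517225×0.3586 = 0.307786
  M+6: 0.09517225×0.6414 = 0.061043
Scale to base peak (0.459698) = 100: 37.3 : 100.0 : 67.0 : 13.3

37.3 : 100.0 : 67.0 : 13.3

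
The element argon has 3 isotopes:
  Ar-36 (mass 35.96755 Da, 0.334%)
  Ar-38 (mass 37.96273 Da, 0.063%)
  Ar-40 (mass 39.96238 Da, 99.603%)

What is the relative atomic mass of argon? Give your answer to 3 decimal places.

Ar = Σ fᵢ·mᵢ = 0.00334 × 35.96755 + 0.00063 × 37.96273 + 0.99603 × 39.96238
= 0.120132 + 0.023917 + 39.803729 = 39.947778 Da

39.948 Da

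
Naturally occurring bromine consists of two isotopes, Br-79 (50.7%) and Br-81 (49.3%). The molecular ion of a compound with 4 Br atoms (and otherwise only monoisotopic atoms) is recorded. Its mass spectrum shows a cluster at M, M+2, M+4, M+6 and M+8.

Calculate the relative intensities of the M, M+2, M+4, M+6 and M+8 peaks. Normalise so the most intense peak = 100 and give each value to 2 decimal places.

Each Br atom is independently Br-79 (p = 0.507) or Br-81 (q = 0.493); the cluster is the binomial expansion (p + q)^4.
P(M) = 0.507^4 = 0.066074
P(M+2) = 4 × 0.507^3 × 0.493^1 = 0.256999
P(M+4) = 6 × 0.507^2 × 0.493^2 = 0.374853
P(M+6) = 4 × 0.507^1 × 0.493^3 = 0.243001
P(M+8) = 0.493^4 = 0.059073
The M+4 peak is largest (0.374853); scaling to 100 gives 17.63 : 68.56 : 100.00 : 64.83 : 15.76.

17.63 : 68.56 : 100.00 : 64.83 : 15.76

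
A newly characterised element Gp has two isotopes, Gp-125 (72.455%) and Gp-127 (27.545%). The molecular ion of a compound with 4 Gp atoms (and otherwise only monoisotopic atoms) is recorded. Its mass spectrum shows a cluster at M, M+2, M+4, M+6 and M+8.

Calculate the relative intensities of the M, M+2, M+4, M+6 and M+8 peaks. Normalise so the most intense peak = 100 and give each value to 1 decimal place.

65.8 : 100.0 : 57.0 : 14.5 : 1.4

Expanding (0.72455 + 0.27545)^4:
P(M) = 0.72455^4 = 0.275596
P(M+2) = 4 × 0.72455^3 × 0.27545^1 = 0.419091
P(M+4) = 6 × 0.72455^2 × 0.27545^2 = 0.238987
P(M+6) = 4 × 0.72455^1 × 0.27545^3 = 0.060570
P(M+8) = 0.27545^4 = 0.005757
The M+2 peak is largest (0.419091); scaling to 100 gives 65.8 : 100.0 : 57.0 : 14.5 : 1.4.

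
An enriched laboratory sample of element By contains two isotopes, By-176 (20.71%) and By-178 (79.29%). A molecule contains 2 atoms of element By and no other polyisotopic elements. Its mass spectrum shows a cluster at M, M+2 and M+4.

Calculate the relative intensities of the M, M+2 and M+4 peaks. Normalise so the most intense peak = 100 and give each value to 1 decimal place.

Each By atom is independently By-176 (p = 0.2071) or By-178 (q = 0.7929); the cluster is the binomial expansion (p + q)^2.
P(M) = 0.2071^2 = 0.042890
P(M+2) = 2 × 0.2071^1 × 0.7929^1 = 0.328419
P(M+4) = 0.7929^2 = 0.628690
The M+4 peak is largest (0.628690); scaling to 100 gives 6.8 : 52.2 : 100.0.

6.8 : 52.2 : 100.0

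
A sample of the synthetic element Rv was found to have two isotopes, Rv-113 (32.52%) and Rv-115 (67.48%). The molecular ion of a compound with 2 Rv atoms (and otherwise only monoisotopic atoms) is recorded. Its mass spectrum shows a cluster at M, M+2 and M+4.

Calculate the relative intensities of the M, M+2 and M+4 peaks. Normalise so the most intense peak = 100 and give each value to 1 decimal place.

23.2 : 96.4 : 100.0

Each Rv atom is independently Rv-113 (p = 0.3252) or Rv-115 (q = 0.6748); the cluster is the binomial expansion (p + q)^2.
P(M) = 0.3252^2 = 0.105755
P(M+2) = 2 × 0.3252^1 × 0.6748^1 = 0.438890
P(M+4) = 0.6748^2 = 0.455355
The M+4 peak is largest (0.455355); scaling to 100 gives 23.2 : 96.4 : 100.0.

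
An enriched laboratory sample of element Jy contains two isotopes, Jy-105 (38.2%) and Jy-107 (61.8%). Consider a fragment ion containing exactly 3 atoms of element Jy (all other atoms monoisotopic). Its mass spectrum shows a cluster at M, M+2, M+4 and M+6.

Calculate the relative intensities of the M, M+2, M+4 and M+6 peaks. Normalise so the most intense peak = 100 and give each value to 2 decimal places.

12.74 : 61.81 : 100.00 : 53.93

The 3 Jy atoms are independent, so intensities follow the terms of (0.382 + 0.618)^3.
P(M) = 0.382^3 = 0.055743
P(M+2) = 3 × 0.382^2 × 0.618^1 = 0.270543
P(M+4) = 3 × 0.382^1 × 0.618^2 = 0.437685
P(M+6) = 0.618^3 = 0.236029
The M+4 peak is largest (0.437685); scaling to 100 gives 12.74 : 61.81 : 100.00 : 53.93.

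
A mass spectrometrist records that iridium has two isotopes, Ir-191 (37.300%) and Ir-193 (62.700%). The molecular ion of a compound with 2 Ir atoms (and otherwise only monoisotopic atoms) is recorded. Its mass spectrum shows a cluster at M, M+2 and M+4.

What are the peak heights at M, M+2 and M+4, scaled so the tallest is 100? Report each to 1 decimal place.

29.7 : 100.0 : 84.0

Each Ir atom is independently Ir-191 (p = 0.37300) or Ir-193 (q = 0.62700); the cluster is the binomial expansion (p + q)^2.
P(M) = 0.37300^2 = 0.139129
P(M+2) = 2 × 0.37300^1 × 0.62700^1 = 0.467742
P(M+4) = 0.62700^2 = 0.393129
The M+2 peak is largest (0.467742); scaling to 100 gives 29.7 : 100.0 : 84.0.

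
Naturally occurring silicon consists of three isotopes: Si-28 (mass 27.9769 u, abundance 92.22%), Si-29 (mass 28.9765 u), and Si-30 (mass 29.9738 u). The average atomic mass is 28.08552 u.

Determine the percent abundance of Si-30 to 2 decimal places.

3.09%

The remaining 7.78% is split between Si-29 (fraction x) and Si-30 (fraction 0.0778 − x).
Substituting: 28.9765x + 29.9738(0.0778 − x) = 2.28522282
(28.9765 − 29.9738)x = -0.04673882  ⇒  x = 0.04687, y = 0.03093
Si-29: 4.69%, Si-30: 3.09%.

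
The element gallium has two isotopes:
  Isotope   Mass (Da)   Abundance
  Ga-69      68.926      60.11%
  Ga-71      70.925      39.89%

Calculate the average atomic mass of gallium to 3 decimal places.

69.723 Da

Weight each isotope mass by its fractional abundance: 0.6011 × 68.926 + 0.3989 × 70.925
= 41.4314 + 28.2920 = 69.7234 Da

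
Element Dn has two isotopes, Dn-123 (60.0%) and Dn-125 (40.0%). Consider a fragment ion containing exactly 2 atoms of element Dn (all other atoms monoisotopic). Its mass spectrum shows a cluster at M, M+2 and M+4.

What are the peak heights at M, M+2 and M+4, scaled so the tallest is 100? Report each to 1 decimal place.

75.0 : 100.0 : 33.3

Expanding (0.600 + 0.400)^2:
P(M) = 0.600^2 = 0.360000
P(M+2) = 2 × 0.600^1 × 0.400^1 = 0.480000
P(M+4) = 0.400^2 = 0.160000
The M+2 peak is largest (0.480000); scaling to 100 gives 75.0 : 100.0 : 33.3.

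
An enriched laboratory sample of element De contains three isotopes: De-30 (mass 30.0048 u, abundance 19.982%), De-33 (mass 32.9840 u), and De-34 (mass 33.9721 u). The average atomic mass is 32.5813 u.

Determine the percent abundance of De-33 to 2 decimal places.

Let x and y be the fractions of De-33 and De-34. Then x + y = 1 − 0.19982 = 0.80018 and 32.9840x + 33.9721y = 32.5813 − 0.19982×30.0048 = 26.585740864.
Substituting: 32.9840x + 33.9721(0.80018 − x) = 26.585740864
(32.9840 − 33.9721)x = -0.598054114  ⇒  x = 0.60526, y = 0.19492
De-33: 60.53%, De-34: 19.49%.

60.53%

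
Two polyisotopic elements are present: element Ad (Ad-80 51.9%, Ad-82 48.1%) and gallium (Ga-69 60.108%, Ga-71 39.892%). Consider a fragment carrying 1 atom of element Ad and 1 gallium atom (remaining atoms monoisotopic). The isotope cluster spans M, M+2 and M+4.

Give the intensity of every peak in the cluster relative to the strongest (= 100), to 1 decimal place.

Element Ad pattern (n=1): 0.5190 : 0.4810
Gallium pattern (n=1): 0.60108 : 0.39892
Convolve the two distributions (both contribute in 2-u steps):
  M: 0.5190×0.60108 = 0.311961
  M+2: 0.5190×0.39892 + 0.4810×0.60108 = 0.496159
  M+4: 0.4810×0.39892 = 0.191881
Scale to base peak (0.496159) = 100: 62.9 : 100.0 : 38.7

62.9 : 100.0 : 38.7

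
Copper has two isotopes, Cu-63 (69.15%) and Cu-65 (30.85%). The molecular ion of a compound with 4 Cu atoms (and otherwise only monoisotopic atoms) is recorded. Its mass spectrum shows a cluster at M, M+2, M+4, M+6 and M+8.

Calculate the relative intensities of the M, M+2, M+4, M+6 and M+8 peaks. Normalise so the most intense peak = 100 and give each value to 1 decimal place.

Expanding (0.6915 + 0.3085)^4:
P(M) = 0.6915^4 = 0.228649
P(M+2) = 4 × 0.6915^3 × 0.3085^1 = 0.408030
P(M+4) = 6 × 0.6915^2 × 0.3085^2 = 0.273052
P(M+6) = 4 × 0.6915^1 × 0.3085^3 = 0.081212
P(M+8) = 0.3085^4 = 0.009058
The M+2 peak is largest (0.408030); scaling to 100 gives 56.0 : 100.0 : 66.9 : 19.9 : 2.2.

56.0 : 100.0 : 66.9 : 19.9 : 2.2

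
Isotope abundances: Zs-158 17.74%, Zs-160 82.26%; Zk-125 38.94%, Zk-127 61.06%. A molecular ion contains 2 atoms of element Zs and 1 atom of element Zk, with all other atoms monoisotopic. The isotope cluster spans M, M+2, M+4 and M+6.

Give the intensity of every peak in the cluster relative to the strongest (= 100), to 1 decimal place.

Element Zs pattern (n=2): 0.03147076 : 0.29185848 : 0.67667076
Element Zk pattern (n=1): 0.3894 : 0.6106
Convolve the two distributions (both contribute in 2-u steps):
  M: 0.03147076×0.3894 = 0.012255
  M+2: 0.03147076×0.6106 + 0.29185848×0.3894 = 0.132866
  M+4: 0.29185848×0.6106 + 0.67667076×0.3894 = 0.441704
  M+6: 0.67667076×0.6106 = 0.413175
Scale to base peak (0.441704) = 100: 2.8 : 30.1 : 100.0 : 93.5

2.8 : 30.1 : 100.0 : 93.5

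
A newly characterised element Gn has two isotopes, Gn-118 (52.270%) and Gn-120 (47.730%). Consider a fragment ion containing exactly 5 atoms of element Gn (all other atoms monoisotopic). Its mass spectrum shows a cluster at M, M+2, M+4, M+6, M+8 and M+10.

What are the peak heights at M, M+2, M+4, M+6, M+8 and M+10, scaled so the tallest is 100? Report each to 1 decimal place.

The 5 Gn atoms are independent, so intensities follow the terms of (0.52270 + 0.47730)^5.
P(M) = 0.52270^5 = 0.039018
P(M+2) = 5 × 0.52270^4 × 0.47730^1 = 0.178144
P(M+4) = 10 × 0.52270^3 × 0.47730^2 = 0.325342
P(M+6) = 10 × 0.52270^2 × 0.47730^3 = 0.297084
P(M+8) = 5 × 0.52270^1 × 0.47730^4 = 0.135640
P(M+10) = 0.47730^5 = 0.024772
The M+4 peak is largest (0.325342); scaling to 100 gives 12.0 : 54.8 : 100.0 : 91.3 : 41.7 : 7.6.

12.0 : 54.8 : 100.0 : 91.3 : 41.7 : 7.6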